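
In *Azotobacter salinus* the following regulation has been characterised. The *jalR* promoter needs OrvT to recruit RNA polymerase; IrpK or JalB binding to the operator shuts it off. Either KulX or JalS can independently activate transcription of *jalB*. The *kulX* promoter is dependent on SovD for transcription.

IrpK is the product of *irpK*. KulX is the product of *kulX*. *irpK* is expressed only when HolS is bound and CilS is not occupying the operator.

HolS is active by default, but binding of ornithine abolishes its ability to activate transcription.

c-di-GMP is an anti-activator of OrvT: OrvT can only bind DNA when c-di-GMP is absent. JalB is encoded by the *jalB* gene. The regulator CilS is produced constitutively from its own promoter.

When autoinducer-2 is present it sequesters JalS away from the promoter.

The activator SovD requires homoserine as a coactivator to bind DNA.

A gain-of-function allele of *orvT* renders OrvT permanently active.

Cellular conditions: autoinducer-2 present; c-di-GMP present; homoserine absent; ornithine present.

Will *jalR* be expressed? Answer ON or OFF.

Ornithine is present, so HolS is inactive.
CilS is produced constitutively and is active.
With repressor CilS bound, *irpK* is not transcribed.
So IrpK is not produced.
Homoserine is absent, so SovD is inactive.
Required activator SovD is absent, so *kulX* is not transcribed.
So KulX is not produced.
Autoinducer-2 is present, so JalS is inactive.
No activator is available at the *jalB* promoter, so *jalB* is not transcribed.
So JalB is not produced.
OrvT is constitutively active in this strain.
No repressor is bound and OrvT is active, so *jalR* is transcribed.

ON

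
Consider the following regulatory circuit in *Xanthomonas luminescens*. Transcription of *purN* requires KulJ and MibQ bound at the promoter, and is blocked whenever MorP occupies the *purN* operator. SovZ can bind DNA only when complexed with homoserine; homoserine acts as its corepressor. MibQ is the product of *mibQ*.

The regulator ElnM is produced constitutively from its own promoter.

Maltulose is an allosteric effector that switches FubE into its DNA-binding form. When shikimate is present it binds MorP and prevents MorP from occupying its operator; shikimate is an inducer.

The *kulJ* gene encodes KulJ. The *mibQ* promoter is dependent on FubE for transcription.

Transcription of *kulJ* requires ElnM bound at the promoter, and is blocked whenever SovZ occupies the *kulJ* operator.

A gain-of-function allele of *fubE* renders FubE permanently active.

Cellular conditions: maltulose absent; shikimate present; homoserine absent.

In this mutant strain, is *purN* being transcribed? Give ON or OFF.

ON

Homoserine is absent, so SovZ is inactive.
ElnM is produced constitutively and is active.
No repressor is bound and ElnM is active, so *kulJ* is transcribed.
So KulJ is produced and active.
FubE is constitutively active in this strain.
No repressor is bound and FubE is active, so *mibQ* is transcribed.
So MibQ is produced and active.
Shikimate is present, so MorP is inactive.
No repressor is bound and KulJ and MibQ are active, so *purN* is transcribed.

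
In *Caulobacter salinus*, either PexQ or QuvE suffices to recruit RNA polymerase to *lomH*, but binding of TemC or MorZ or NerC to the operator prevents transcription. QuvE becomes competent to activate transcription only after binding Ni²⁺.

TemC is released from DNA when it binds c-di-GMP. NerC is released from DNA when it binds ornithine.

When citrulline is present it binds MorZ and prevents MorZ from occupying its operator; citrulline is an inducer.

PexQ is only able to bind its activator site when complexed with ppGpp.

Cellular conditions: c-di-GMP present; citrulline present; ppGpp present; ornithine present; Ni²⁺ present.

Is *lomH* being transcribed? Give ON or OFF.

c-di-GMP is present, so TemC is inactive.
ppGpp is present, so PexQ is active.
Ni²⁺ is present, so QuvE is active.
Citrulline is present, so MorZ is inactive.
Ornithine is present, so NerC is inactive.
Activator PexQ is present, so *lomH* is transcribed.

ON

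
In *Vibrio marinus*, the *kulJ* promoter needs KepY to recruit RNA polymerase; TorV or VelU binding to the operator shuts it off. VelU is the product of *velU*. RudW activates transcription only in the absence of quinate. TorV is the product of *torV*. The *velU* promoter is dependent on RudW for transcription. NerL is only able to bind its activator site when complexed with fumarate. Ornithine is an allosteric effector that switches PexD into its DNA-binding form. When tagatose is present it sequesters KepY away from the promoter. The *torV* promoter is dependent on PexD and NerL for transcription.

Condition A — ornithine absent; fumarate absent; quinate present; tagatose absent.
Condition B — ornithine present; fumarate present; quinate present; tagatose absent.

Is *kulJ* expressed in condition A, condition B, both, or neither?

A only

Condition A:
Ornithine is absent, so PexD is inactive.
Fumarate is absent, so NerL is inactive.
Required activator PexD is absent, so *torV* is not transcribed.
So TorV is not produced.
Quinate is present, so RudW is inactive.
Required activator RudW is absent, so *velU* is not transcribed.
So VelU is not produced.
Tagatose is absent, so KepY is active.
No repressor is bound and KepY is active, so *kulJ* is transcribed.
→ *kulJ* is ON in A.
Condition B:
Ornithine is present, so PexD is active.
Fumarate is present, so NerL is active.
No repressor is bound and PexD and NerL are active, so *torV* is transcribed.
So TorV is produced and active.
Quinate is present, so RudW is inactive.
Required activator RudW is absent, so *velU* is not transcribed.
So VelU is not produced.
Tagatose is absent, so KepY is active.
With repressor TorV bound, *kulJ* is not transcribed.
→ *kulJ* is OFF in B.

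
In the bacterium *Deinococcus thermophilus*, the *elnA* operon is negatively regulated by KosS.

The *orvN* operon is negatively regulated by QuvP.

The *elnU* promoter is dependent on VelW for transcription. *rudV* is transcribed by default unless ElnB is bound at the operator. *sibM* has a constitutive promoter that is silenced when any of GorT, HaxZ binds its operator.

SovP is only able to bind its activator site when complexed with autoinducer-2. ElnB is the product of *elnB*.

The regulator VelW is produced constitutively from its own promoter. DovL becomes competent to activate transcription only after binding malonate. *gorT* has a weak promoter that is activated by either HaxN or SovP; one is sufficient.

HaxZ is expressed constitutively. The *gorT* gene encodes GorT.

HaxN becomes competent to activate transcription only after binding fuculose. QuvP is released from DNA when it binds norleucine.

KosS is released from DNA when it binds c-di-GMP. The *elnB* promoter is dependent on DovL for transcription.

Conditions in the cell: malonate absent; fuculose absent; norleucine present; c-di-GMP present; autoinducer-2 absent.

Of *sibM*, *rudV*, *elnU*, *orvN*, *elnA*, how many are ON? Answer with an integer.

Fuculose is absent, so HaxN is inactive.
Autoinducer-2 is absent, so SovP is inactive.
No activator is available at the *gorT* promoter, so *gorT* is not transcribed.
So GorT is not produced.
HaxZ is produced constitutively and is active.
With repressor HaxZ bound, *sibM* is not transcribed.
→ *sibM* is OFF.
Malonate is absent, so DovL is inactive.
Required activator DovL is absent, so *elnB* is not transcribed.
So ElnB is not produced.
With no repressor bound, *rudV* is transcribed.
→ *rudV* is ON.
VelW is produced constitutively and is active.
No repressor is bound and VelW is active, so *elnU* is transcribed.
→ *elnU* is ON.
Norleucine is present, so QuvP is inactive.
With no repressor bound, *orvN* is transcribed.
→ *orvN* is ON.
c-di-GMP is present, so KosS is inactive.
With no repressor bound, *elnA* is transcribed.
→ *elnA* is ON.
4 of the 5 genes are transcribed.

4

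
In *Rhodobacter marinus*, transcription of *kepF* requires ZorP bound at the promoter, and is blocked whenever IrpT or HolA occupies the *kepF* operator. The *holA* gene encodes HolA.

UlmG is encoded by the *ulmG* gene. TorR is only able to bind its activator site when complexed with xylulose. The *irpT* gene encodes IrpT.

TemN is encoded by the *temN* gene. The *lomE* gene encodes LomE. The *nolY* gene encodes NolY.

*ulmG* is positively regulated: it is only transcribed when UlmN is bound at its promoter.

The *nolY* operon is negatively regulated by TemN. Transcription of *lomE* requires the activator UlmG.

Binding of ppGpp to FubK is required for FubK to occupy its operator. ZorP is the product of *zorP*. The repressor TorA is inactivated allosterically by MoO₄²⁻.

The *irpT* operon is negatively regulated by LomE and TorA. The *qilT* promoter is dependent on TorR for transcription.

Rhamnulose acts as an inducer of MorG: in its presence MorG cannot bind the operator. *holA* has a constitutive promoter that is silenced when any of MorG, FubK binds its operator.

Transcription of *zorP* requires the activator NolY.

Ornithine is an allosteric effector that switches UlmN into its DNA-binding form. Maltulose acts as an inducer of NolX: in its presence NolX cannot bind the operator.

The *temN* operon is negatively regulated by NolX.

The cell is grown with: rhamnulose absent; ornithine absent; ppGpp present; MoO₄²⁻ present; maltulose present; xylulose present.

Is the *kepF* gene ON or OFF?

OFF

Ornithine is absent, so UlmN is inactive.
Required activator UlmN is absent, so *ulmG* is not transcribed.
So UlmG is not produced.
Required activator UlmG is absent, so *lomE* is not transcribed.
So LomE is not produced.
MoO₄²⁻ is present, so TorA is inactive.
With no repressor bound, *irpT* is transcribed.
So IrpT is produced and active.
Rhamnulose is absent, so MorG is active.
ppGpp is present, so FubK is active.
With repressor MorG bound, *holA* is not transcribed.
So HolA is not produced.
Maltulose is present, so NolX is inactive.
With no repressor bound, *temN* is transcribed.
So TemN is produced and active.
With repressor TemN bound, *nolY* is not transcribed.
So NolY is not produced.
Required activator NolY is absent, so *zorP* is not transcribed.
So ZorP is not produced.
With repressor IrpT bound, *kepF* is not transcribed.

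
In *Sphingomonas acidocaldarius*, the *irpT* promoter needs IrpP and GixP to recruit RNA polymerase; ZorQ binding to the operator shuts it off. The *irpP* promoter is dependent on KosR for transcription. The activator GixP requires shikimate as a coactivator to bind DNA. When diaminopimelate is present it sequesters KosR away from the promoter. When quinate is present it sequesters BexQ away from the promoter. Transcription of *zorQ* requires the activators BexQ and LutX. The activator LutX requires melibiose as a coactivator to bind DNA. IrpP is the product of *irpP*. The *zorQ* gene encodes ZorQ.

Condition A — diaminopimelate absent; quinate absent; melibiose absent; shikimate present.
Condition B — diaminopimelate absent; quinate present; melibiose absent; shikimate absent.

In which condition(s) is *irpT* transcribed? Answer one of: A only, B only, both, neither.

A only

Condition A:
Diaminopimelate is absent, so KosR is active.
No repressor is bound and KosR is active, so *irpP* is transcribed.
So IrpP is produced and active.
Quinate is absent, so BexQ is active.
Melibiose is absent, so LutX is inactive.
Required activator LutX is absent, so *zorQ* is not transcribed.
So ZorQ is not produced.
Shikimate is present, so GixP is active.
No repressor is bound and IrpP and GixP are active, so *irpT* is transcribed.
→ *irpT* is ON in A.
Condition B:
Diaminopimelate is absent, so KosR is active.
No repressor is bound and KosR is active, so *irpP* is transcribed.
So IrpP is produced and active.
Quinate is present, so BexQ is inactive.
Melibiose is absent, so LutX is inactive.
Required activator BexQ is absent, so *zorQ* is not transcribed.
So ZorQ is not produced.
Shikimate is absent, so GixP is inactive.
Required activator GixP is absent, so *irpT* is not transcribed.
→ *irpT* is OFF in B.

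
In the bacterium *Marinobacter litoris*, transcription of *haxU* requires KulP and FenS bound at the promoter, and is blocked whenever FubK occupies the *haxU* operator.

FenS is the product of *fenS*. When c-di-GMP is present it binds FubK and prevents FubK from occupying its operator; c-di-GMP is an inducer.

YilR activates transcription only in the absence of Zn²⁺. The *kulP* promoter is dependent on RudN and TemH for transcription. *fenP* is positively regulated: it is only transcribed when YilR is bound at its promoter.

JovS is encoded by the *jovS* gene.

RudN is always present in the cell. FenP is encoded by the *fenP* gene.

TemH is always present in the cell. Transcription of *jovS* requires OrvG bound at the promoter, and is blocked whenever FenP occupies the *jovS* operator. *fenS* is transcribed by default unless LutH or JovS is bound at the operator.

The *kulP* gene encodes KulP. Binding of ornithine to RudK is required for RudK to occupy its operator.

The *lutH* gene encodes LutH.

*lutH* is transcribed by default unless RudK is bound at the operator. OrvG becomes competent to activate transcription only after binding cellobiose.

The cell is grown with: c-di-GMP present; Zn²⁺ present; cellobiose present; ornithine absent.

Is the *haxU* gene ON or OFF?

RudN is produced constitutively and is active.
TemH is produced constitutively and is active.
No repressor is bound and RudN and TemH are active, so *kulP* is transcribed.
So KulP is produced and active.
Ornithine is absent, so RudK is inactive.
With no repressor bound, *lutH* is transcribed.
So LutH is produced and active.
Cellobiose is present, so OrvG is active.
Zn²⁺ is present, so YilR is inactive.
Required activator YilR is absent, so *fenP* is not transcribed.
So FenP is not produced.
No repressor is bound and OrvG is active, so *jovS* is transcribed.
So JovS is produced and active.
With repressor LutH bound, *fenS* is not transcribed.
So FenS is not produced.
c-di-GMP is present, so FubK is inactive.
Required activator FenS is absent, so *haxU* is not transcribed.

OFF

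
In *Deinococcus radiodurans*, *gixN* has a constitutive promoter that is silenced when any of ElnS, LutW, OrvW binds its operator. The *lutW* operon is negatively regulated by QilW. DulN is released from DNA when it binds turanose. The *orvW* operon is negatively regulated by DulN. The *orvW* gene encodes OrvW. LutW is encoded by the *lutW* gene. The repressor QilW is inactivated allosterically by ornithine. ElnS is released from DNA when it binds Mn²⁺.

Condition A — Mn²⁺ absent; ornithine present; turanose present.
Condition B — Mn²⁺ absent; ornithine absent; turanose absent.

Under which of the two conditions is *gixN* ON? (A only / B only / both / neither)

neither

Condition A:
Mn²⁺ is absent, so ElnS is active.
Ornithine is present, so QilW is inactive.
With no repressor bound, *lutW* is transcribed.
So LutW is produced and active.
Turanose is present, so DulN is inactive.
With no repressor bound, *orvW* is transcribed.
So OrvW is produced and active.
With repressor ElnS bound, *gixN* is not transcribed.
→ *gixN* is OFF in A.
Condition B:
Mn²⁺ is absent, so ElnS is active.
Ornithine is absent, so QilW is active.
With repressor QilW bound, *lutW* is not transcribed.
So LutW is not produced.
Turanose is absent, so DulN is active.
With repressor DulN bound, *orvW* is not transcribed.
So OrvW is not produced.
With repressor ElnS bound, *gixN* is not transcribed.
→ *gixN* is OFF in B.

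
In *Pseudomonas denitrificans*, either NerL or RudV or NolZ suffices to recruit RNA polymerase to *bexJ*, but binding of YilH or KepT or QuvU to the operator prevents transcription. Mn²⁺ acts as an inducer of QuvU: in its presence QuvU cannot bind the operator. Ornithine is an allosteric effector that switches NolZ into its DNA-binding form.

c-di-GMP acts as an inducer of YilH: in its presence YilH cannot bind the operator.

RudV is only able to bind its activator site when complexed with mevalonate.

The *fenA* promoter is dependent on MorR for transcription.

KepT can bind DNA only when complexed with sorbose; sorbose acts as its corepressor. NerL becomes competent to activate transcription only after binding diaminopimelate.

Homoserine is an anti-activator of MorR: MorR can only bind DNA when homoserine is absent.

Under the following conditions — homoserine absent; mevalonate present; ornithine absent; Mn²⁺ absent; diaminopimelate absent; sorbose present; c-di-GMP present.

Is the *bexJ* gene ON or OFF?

c-di-GMP is present, so YilH is inactive.
Sorbose is present, so KepT is active.
Mn²⁺ is absent, so QuvU is active.
Diaminopimelate is absent, so NerL is inactive.
Mevalonate is present, so RudV is active.
Ornithine is absent, so NolZ is inactive.
With repressor KepT bound, *bexJ* is not transcribed.

OFF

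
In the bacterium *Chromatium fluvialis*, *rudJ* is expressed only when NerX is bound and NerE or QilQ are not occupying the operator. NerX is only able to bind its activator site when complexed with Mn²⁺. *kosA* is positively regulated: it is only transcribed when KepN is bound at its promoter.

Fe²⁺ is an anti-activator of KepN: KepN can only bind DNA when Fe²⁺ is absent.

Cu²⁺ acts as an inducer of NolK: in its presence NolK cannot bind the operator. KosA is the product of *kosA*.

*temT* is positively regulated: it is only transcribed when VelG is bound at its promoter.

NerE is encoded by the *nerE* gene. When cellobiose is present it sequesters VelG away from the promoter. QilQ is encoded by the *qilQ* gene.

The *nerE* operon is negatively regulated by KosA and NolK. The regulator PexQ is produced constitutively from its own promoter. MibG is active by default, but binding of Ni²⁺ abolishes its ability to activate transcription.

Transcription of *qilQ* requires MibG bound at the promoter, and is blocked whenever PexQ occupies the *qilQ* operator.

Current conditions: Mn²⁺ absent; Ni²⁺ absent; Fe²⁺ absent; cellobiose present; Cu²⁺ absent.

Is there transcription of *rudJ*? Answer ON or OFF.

OFF

Fe²⁺ is absent, so KepN is active.
No repressor is bound and KepN is active, so *kosA* is transcribed.
So KosA is produced and active.
Cu²⁺ is absent, so NolK is active.
With repressor KosA bound, *nerE* is not transcribed.
So NerE is not produced.
Mn²⁺ is absent, so NerX is inactive.
Ni²⁺ is absent, so MibG is active.
PexQ is produced constitutively and is active.
With repressor PexQ bound, *qilQ* is not transcribed.
So QilQ is not produced.
Required activator NerX is absent, so *rudJ* is not transcribed.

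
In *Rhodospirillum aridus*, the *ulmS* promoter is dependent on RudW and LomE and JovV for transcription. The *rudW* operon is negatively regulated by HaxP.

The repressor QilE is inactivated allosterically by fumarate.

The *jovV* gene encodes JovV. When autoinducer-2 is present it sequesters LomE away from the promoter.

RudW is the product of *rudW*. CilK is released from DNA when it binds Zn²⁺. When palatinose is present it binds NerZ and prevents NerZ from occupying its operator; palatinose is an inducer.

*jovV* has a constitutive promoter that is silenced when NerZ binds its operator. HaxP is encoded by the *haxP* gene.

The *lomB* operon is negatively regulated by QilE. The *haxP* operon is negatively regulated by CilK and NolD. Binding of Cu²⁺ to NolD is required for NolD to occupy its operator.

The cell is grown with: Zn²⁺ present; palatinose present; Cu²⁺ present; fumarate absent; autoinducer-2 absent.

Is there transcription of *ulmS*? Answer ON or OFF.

ON

Zn²⁺ is present, so CilK is inactive.
Cu²⁺ is present, so NolD is active.
With repressor NolD bound, *haxP* is not transcribed.
So HaxP is not produced.
With no repressor bound, *rudW* is transcribed.
So RudW is produced and active.
Autoinducer-2 is absent, so LomE is active.
Palatinose is present, so NerZ is inactive.
With no repressor bound, *jovV* is transcribed.
So JovV is produced and active.
No repressor is bound and RudW and LomE and JovV are active, so *ulmS* is transcribed.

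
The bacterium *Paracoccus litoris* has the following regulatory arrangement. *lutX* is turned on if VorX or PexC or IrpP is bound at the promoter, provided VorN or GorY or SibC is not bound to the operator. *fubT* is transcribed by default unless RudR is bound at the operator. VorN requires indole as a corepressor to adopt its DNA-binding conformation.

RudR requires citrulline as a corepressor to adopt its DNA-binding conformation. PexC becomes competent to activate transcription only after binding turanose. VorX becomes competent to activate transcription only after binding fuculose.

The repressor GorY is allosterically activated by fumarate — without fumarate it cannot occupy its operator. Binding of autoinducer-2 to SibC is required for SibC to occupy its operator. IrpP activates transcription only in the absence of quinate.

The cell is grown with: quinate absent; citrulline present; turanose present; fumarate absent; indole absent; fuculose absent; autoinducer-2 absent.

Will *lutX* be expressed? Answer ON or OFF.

Indole is absent, so VorN is inactive.
Fumarate is absent, so GorY is inactive.
Autoinducer-2 is absent, so SibC is inactive.
Fuculose is absent, so VorX is inactive.
Turanose is present, so PexC is active.
Quinate is absent, so IrpP is active.
Activator PexC is present, so *lutX* is transcribed.

ON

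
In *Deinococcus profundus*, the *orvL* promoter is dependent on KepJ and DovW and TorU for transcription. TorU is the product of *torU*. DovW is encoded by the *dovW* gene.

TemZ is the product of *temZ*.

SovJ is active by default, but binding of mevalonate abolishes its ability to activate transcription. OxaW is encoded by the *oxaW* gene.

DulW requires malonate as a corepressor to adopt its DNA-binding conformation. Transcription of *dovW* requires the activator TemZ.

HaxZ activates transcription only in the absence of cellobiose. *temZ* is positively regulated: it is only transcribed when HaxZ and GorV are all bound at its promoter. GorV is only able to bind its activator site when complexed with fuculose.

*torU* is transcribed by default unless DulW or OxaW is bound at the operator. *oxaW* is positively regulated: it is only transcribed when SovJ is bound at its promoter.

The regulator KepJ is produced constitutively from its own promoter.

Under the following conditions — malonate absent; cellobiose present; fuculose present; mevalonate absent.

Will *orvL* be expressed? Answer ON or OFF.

OFF

KepJ is produced constitutively and is active.
Cellobiose is present, so HaxZ is inactive.
Fuculose is present, so GorV is active.
Required activator HaxZ is absent, so *temZ* is not transcribed.
So TemZ is not produced.
Required activator TemZ is absent, so *dovW* is not transcribed.
So DovW is not produced.
Malonate is absent, so DulW is inactive.
Mevalonate is absent, so SovJ is active.
No repressor is bound and SovJ is active, so *oxaW* is transcribed.
So OxaW is produced and active.
With repressor OxaW bound, *torU* is not transcribed.
So TorU is not produced.
Required activator DovW is absent, so *orvL* is not transcribed.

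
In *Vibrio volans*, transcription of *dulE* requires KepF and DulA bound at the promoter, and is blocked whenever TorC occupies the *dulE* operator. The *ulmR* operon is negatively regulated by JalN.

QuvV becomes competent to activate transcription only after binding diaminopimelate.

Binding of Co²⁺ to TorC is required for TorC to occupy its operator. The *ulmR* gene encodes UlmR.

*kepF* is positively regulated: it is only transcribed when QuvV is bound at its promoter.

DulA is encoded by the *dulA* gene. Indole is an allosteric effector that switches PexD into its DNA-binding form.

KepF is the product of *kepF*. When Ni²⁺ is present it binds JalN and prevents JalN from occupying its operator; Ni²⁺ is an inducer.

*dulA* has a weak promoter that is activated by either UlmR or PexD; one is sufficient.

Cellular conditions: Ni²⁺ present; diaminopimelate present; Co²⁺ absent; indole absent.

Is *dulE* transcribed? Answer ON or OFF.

Co²⁺ is absent, so TorC is inactive.
Diaminopimelate is present, so QuvV is active.
No repressor is bound and QuvV is active, so *kepF* is transcribed.
So KepF is produced and active.
Ni²⁺ is present, so JalN is inactive.
With no repressor bound, *ulmR* is transcribed.
So UlmR is produced and active.
Indole is absent, so PexD is inactive.
Activator UlmR is present, so *dulA* is transcribed.
So DulA is produced and active.
No repressor is bound and KepF and DulA are active, so *dulE* is transcribed.

ON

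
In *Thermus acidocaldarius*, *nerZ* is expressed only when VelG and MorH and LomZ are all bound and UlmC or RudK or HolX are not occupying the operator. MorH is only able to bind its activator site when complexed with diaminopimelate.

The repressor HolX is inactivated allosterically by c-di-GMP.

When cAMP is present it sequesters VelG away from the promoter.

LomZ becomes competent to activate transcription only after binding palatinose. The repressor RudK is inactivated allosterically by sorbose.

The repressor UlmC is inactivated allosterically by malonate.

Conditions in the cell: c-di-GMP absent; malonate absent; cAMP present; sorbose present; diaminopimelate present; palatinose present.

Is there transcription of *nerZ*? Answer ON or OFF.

OFF

cAMP is present, so VelG is inactive.
Malonate is absent, so UlmC is active.
Sorbose is present, so RudK is inactive.
Diaminopimelate is present, so MorH is active.
c-di-GMP is absent, so HolX is active.
Palatinose is present, so LomZ is active.
With repressor UlmC bound, *nerZ* is not transcribed.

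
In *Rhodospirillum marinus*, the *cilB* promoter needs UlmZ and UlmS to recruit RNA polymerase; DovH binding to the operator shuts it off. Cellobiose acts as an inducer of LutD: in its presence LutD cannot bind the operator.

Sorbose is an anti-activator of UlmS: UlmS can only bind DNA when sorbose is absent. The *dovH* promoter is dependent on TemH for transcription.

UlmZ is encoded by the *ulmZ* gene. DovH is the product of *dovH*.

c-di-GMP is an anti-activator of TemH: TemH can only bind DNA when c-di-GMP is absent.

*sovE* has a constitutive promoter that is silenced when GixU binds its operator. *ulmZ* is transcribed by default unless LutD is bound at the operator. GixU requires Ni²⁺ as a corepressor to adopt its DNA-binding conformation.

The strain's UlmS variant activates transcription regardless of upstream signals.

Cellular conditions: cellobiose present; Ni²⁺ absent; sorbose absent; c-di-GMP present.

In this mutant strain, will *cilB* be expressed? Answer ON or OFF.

c-di-GMP is present, so TemH is inactive.
Required activator TemH is absent, so *dovH* is not transcribed.
So DovH is not produced.
Cellobiose is present, so LutD is inactive.
With no repressor bound, *ulmZ* is transcribed.
So UlmZ is produced and active.
UlmS is constitutively active in this strain.
No repressor is bound and UlmZ and UlmS are active, so *cilB* is transcribed.

ON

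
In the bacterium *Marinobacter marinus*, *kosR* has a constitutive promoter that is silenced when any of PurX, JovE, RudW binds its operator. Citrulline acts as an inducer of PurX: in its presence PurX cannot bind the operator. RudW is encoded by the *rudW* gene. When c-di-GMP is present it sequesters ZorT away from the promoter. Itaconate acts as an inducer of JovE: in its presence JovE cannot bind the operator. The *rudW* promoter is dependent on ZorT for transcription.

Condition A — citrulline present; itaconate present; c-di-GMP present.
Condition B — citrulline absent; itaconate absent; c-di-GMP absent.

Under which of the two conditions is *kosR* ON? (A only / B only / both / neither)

Condition A:
Citrulline is present, so PurX is inactive.
Itaconate is present, so JovE is inactive.
c-di-GMP is present, so ZorT is inactive.
Required activator ZorT is absent, so *rudW* is not transcribed.
So RudW is not produced.
With no repressor bound, *kosR* is transcribed.
→ *kosR* is ON in A.
Condition B:
Citrulline is absent, so PurX is active.
Itaconate is absent, so JovE is active.
c-di-GMP is absent, so ZorT is active.
No repressor is bound and ZorT is active, so *rudW* is transcribed.
So RudW is produced and active.
With repressor PurX bound, *kosR* is not transcribed.
→ *kosR* is OFF in B.

A only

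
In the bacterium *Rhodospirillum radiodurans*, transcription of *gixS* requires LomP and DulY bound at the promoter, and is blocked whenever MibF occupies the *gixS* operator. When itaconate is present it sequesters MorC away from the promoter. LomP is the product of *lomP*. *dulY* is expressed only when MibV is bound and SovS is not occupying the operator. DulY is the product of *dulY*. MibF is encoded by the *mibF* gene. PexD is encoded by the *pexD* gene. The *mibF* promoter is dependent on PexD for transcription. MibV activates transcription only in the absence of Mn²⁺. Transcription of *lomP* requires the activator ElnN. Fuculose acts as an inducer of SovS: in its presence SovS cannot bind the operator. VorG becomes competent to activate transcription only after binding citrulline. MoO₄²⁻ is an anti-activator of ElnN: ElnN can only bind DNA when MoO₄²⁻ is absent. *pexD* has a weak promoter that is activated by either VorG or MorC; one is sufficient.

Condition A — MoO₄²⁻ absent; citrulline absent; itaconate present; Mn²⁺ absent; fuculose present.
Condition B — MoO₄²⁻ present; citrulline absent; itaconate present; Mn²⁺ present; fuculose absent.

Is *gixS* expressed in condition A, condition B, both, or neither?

Condition A:
MoO₄²⁻ is absent, so ElnN is active.
No repressor is bound and ElnN is active, so *lomP* is transcribed.
So LomP is produced and active.
Citrulline is absent, so VorG is inactive.
Itaconate is present, so MorC is inactive.
No activator is available at the *pexD* promoter, so *pexD* is not transcribed.
So PexD is not produced.
Required activator PexD is absent, so *mibF* is not transcribed.
So MibF is not produced.
Mn²⁺ is absent, so MibV is active.
Fuculose is present, so SovS is inactive.
No repressor is bound and MibV is active, so *dulY* is transcribed.
So DulY is produced and active.
No repressor is bound and LomP and DulY are active, so *gixS* is transcribed.
→ *gixS* is ON in A.
Condition B:
MoO₄²⁻ is present, so ElnN is inactive.
Required activator ElnN is absent, so *lomP* is not transcribed.
So LomP is not produced.
Citrulline is absent, so VorG is inactive.
Itaconate is present, so MorC is inactive.
No activator is available at the *pexD* promoter, so *pexD* is not transcribed.
So PexD is not produced.
Required activator PexD is absent, so *mibF* is not transcribed.
So MibF is not produced.
Mn²⁺ is present, so MibV is inactive.
Fuculose is absent, so SovS is active.
With repressor SovS bound, *dulY* is not transcribed.
So DulY is not produced.
Required activator LomP is absent, so *gixS* is not transcribed.
→ *gixS* is OFF in B.

A only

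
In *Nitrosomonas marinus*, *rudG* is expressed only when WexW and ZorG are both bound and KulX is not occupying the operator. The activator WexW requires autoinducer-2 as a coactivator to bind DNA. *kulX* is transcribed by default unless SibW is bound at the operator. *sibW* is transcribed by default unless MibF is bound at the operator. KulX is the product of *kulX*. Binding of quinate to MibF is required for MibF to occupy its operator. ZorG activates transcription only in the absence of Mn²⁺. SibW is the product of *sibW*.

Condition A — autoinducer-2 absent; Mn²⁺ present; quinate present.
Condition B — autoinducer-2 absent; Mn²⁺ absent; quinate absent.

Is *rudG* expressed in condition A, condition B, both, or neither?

Condition A:
Autoinducer-2 is absent, so WexW is inactive.
Mn²⁺ is present, so ZorG is inactive.
Quinate is present, so MibF is active.
With repressor MibF bound, *sibW* is not transcribed.
So SibW is not produced.
With no repressor bound, *kulX* is transcribed.
So KulX is produced and active.
With repressor KulX bound, *rudG* is not transcribed.
→ *rudG* is OFF in A.
Condition B:
Autoinducer-2 is absent, so WexW is inactive.
Mn²⁺ is absent, so ZorG is active.
Quinate is absent, so MibF is inactive.
With no repressor bound, *sibW* is transcribed.
So SibW is produced and active.
With repressor SibW bound, *kulX* is not transcribed.
So KulX is not produced.
Required activator WexW is absent, so *rudG* is not transcribed.
→ *rudG* is OFF in B.

neither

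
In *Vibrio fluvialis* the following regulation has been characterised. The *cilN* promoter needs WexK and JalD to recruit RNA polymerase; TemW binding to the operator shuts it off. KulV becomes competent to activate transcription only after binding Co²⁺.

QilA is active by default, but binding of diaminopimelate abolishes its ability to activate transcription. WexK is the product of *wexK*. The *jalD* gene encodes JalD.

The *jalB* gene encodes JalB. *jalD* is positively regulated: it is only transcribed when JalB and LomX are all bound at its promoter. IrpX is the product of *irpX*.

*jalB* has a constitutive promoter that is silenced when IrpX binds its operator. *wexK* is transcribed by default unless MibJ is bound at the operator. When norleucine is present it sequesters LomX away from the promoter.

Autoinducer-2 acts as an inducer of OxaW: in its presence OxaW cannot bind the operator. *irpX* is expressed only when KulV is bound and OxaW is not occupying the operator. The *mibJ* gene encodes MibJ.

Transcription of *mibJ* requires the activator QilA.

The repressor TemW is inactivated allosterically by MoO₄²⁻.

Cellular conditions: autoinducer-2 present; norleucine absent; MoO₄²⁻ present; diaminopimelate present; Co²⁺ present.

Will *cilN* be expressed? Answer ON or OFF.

Diaminopimelate is present, so QilA is inactive.
Required activator QilA is absent, so *mibJ* is not transcribed.
So MibJ is not produced.
With no repressor bound, *wexK* is transcribed.
So WexK is produced and active.
Co²⁺ is present, so KulV is active.
Autoinducer-2 is present, so OxaW is inactive.
No repressor is bound and KulV is active, so *irpX* is transcribed.
So IrpX is produced and active.
With repressor IrpX bound, *jalB* is not transcribed.
So JalB is not produced.
Norleucine is absent, so LomX is active.
Required activator JalB is absent, so *jalD* is not transcribed.
So JalD is not produced.
MoO₄²⁻ is present, so TemW is inactive.
Required activator JalD is absent, so *cilN* is not transcribed.

OFF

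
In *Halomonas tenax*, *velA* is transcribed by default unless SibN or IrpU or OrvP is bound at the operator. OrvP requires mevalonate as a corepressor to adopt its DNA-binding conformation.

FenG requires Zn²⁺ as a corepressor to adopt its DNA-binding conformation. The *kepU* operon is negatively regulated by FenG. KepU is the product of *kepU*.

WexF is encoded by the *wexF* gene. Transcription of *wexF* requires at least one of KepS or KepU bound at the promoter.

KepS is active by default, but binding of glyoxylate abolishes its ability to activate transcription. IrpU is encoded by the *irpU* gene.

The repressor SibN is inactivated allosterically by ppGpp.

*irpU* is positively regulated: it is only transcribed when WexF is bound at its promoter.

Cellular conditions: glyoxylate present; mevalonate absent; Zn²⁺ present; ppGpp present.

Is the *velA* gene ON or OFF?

ppGpp is present, so SibN is inactive.
Glyoxylate is present, so KepS is inactive.
Zn²⁺ is present, so FenG is active.
With repressor FenG bound, *kepU* is not transcribed.
So KepU is not produced.
No activator is available at the *wexF* promoter, so *wexF* is not transcribed.
So WexF is not produced.
Required activator WexF is absent, so *irpU* is not transcribed.
So IrpU is not produced.
Mevalonate is absent, so OrvP is inactive.
With no repressor bound, *velA* is transcribed.

ON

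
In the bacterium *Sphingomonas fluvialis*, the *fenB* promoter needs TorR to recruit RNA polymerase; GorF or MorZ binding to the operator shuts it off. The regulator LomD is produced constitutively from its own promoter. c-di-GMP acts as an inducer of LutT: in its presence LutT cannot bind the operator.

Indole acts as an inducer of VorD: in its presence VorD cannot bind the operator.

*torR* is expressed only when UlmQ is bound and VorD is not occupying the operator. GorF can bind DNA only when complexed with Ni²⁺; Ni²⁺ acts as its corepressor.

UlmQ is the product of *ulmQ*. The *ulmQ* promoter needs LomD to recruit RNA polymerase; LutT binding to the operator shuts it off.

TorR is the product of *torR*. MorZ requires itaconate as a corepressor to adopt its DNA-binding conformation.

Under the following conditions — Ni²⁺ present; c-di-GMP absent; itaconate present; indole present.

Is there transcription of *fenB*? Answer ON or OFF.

OFF

Ni²⁺ is present, so GorF is active.
Indole is present, so VorD is inactive.
LomD is produced constitutively and is active.
c-di-GMP is absent, so LutT is active.
With repressor LutT bound, *ulmQ* is not transcribed.
So UlmQ is not produced.
Required activator UlmQ is absent, so *torR* is not transcribed.
So TorR is not produced.
Itaconate is present, so MorZ is active.
With repressor GorF bound, *fenB* is not transcribed.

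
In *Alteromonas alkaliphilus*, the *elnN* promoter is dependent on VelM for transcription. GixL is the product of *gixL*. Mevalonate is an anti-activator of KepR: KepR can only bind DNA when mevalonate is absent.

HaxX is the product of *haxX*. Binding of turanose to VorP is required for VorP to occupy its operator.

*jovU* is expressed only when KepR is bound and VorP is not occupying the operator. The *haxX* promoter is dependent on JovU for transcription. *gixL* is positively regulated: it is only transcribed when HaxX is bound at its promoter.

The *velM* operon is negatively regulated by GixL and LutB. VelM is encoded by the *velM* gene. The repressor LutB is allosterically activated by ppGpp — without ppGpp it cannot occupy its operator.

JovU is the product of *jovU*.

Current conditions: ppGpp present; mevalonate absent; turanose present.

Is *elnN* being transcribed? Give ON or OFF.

OFF

Mevalonate is absent, so KepR is active.
Turanose is present, so VorP is active.
With repressor VorP bound, *jovU* is not transcribed.
So JovU is not produced.
Required activator JovU is absent, so *haxX* is not transcribed.
So HaxX is not produced.
Required activator HaxX is absent, so *gixL* is not transcribed.
So GixL is not produced.
ppGpp is present, so LutB is active.
With repressor LutB bound, *velM* is not transcribed.
So VelM is not produced.
Required activator VelM is absent, so *elnN* is not transcribed.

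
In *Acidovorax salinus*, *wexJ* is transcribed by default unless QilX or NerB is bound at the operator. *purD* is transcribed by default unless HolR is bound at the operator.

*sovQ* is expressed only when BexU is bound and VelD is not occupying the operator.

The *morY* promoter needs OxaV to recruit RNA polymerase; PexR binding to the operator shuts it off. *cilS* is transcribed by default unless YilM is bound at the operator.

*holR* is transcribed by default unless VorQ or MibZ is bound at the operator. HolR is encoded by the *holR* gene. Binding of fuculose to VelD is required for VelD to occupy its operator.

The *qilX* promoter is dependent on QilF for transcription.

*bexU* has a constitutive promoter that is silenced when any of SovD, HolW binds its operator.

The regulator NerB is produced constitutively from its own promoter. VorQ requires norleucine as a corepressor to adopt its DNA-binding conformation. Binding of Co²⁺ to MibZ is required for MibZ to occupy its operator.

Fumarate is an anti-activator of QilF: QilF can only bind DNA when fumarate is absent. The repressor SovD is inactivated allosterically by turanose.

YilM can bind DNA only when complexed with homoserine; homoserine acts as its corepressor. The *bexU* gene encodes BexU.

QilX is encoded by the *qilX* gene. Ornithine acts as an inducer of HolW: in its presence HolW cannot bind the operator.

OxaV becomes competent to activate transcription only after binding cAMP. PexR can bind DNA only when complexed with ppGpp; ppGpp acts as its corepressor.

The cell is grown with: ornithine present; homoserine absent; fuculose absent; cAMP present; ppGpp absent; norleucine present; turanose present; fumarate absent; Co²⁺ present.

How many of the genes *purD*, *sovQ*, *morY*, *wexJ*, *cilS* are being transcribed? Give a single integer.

4

Norleucine is present, so VorQ is active.
Co²⁺ is present, so MibZ is active.
With repressor VorQ bound, *holR* is not transcribed.
So HolR is not produced.
With no repressor bound, *purD* is transcribed.
→ *purD* is ON.
Fuculose is absent, so VelD is inactive.
Turanose is present, so SovD is inactive.
Ornithine is present, so HolW is inactive.
With no repressor bound, *bexU* is transcribed.
So BexU is produced and active.
No repressor is bound and BexU is active, so *sovQ* is transcribed.
→ *sovQ* is ON.
ppGpp is absent, so PexR is inactive.
cAMP is present, so OxaV is active.
No repressor is bound and OxaV is active, so *morY* is transcribed.
→ *morY* is ON.
Fumarate is absent, so QilF is active.
No repressor is bound and QilF is active, so *qilX* is transcribed.
So QilX is produced and active.
NerB is produced constitutively and is active.
With repressor QilX bound, *wexJ* is not transcribed.
→ *wexJ* is OFF.
Homoserine is absent, so YilM is inactive.
With no repressor bound, *cilS* is transcribed.
→ *cilS* is ON.
4 of the 5 genes are transcribed.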